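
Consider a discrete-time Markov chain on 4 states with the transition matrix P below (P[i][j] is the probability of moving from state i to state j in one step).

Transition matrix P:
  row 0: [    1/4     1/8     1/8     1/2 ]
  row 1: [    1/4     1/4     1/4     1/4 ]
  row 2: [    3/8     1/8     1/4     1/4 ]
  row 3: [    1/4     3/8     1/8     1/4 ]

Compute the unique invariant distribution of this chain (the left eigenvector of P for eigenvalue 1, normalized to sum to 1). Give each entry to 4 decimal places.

Balance equations π_j = Σ_i π_i·P[i][j]:
  π_0 = 1/4·π_0 + 1/4·π_1 + 3/8·π_2 + 1/4·π_3
  π_1 = 1/8·π_0 + 1/4·π_1 + 1/8·π_2 + 3/8·π_3
  π_2 = 1/8·π_0 + 1/4·π_1 + 1/4·π_2 + 1/8·π_3
  normalize: π_0 + π_1 + π_2 + π_3 = 1
Solving the linear system gives exactly π = [71/261, 61/261, 46/261, 83/261].

π = [0.2720, 0.2337, 0.1762, 0.3180]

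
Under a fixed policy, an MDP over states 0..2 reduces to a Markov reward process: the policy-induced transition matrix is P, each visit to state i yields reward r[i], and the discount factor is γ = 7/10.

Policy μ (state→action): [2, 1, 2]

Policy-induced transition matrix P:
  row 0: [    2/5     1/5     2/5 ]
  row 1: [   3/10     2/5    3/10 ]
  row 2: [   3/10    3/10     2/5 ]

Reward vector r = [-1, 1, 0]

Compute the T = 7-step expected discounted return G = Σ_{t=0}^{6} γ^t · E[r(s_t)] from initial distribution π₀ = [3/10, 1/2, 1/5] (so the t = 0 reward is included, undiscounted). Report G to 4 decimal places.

t=0: π = [0.3000, 0.5000, 0.2000], E[r] = 0.2000, γ^t·E[r] = 0.200000, running G = 0.200000
t=1: π = [0.3300, 0.3200, 0.3500], E[r] = -0.0100, γ^t·E[r] = -0.007000, running G = 0.193000
t=2: π = [0.3330, 0.2990, 0.3680], E[r] = -0.0340, γ^t·E[r] = -0.016660, running G = 0.176340
t=3: π = [0.3333, 0.2966, 0.3701], E[r] = -0.0367, γ^t·E[r] = -0.012588, running G = 0.163752
t=4: π = [0.3333, 0.2963, 0.3703], E[r] = -0.0370, γ^t·E[r] = -0.008884, running G = 0.154868
t=5: π = [0.3333, 0.2963, 0.3704], E[r] = -0.0370, γ^t·E[r] = -0.006224, running G = 0.148644
t=6: π = [0.3333, 0.2963, 0.3704], E[r] = -0.0370, γ^t·E[r] = -0.004357, running G = 0.144287

G = 0.1443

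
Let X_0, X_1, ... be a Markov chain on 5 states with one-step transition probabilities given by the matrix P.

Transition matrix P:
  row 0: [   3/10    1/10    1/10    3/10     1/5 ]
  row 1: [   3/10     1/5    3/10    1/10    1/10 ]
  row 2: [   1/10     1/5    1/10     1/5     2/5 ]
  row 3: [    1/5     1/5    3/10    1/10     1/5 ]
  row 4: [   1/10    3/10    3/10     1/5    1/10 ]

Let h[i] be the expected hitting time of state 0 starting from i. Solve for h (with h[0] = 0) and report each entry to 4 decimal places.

h = [0.0000, 5.0575, 6.2197, 5.6705, 6.1303]

First-step conditioning: h[0] = 0; for i ≠ 0, h[i] = 1 + Σ_k P[i][k]·h[k].
  h[1] = 1 + 1/5·h[1] + 3/10·h[2] + 1/10·h[3] + 1/10·h[4]
  h[2] = 1 + 1/5·h[1] + 1/10·h[2] + 1/5·h[3] + 2/5·h[4]
  h[3] = 1 + 1/5·h[1] + 3/10·h[2] + 1/10·h[3] + 1/5·h[4]
  h[4] = 1 + 3/10·h[1] + 3/10·h[2] + 1/5·h[3] + 1/10·h[4]
Solving the 4×4 linear system over states ≠ 0 gives exactly h = [0, 440/87, 4870/783, 1480/261, 1600/261] (h[0] = 0 is the target).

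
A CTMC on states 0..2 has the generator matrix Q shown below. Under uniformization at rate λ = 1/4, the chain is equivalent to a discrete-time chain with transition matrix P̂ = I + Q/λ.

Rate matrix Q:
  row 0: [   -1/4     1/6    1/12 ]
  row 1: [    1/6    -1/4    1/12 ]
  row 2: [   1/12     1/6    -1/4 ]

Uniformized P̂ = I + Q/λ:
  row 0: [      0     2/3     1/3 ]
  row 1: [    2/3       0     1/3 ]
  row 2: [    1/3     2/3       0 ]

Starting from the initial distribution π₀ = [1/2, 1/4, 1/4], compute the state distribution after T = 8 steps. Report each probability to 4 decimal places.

t=0: π = [0.5000, 0.2500, 0.2500]
t=1: π = [0.2500, 0.5000, 0.2500]
t=2: π = [0.4167, 0.3333, 0.2500]
t=3: π = [0.3056, 0.4444, 0.2500]
t=4: π = [0.3796, 0.3704, 0.2500]
t=5: π = [0.3302, 0.4198, 0.2500]
t=6: π = [0.3632, 0.3868, 0.2500]
t=7: π = [0.3412, 0.4088, 0.2500]
t=8: π = [0.3559, 0.3941, 0.2500]

π = [0.3559, 0.3941, 0.2500]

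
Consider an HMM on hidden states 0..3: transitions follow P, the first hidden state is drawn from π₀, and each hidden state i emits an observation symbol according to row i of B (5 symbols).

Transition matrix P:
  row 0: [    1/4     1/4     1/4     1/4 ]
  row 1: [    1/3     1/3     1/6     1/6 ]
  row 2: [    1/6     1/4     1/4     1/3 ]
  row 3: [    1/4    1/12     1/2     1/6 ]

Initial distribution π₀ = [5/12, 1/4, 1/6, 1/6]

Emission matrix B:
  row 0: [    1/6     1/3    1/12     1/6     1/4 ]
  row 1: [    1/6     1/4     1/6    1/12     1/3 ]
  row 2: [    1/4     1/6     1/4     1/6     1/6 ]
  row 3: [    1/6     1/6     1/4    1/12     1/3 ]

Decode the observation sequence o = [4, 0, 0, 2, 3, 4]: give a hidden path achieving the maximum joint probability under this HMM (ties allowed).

path = [0, 3, 2, 3, 2, 3]

t=0: δ = [1.042e-01, 8.333e-02, 2.778e-02, 5.556e-02]  (obs o_0=4)
t=1: δ = [4.630e-03, 4.630e-03, 6.944e-03, 4.340e-03]  ψ = [1, 1, 3, 0]  (obs o_1=0)
t=2: δ = [2.572e-04, 2.894e-04, 5.425e-04, 3.858e-04]  ψ = [1, 2, 3, 2]  (obs o_2=0)
t=3: δ = [8.038e-06, 2.261e-05, 4.823e-05, 4.521e-05]  ψ = [1, 2, 3, 2]  (obs o_3=2)
t=4: δ = [1.884e-06, 1.005e-06, 3.768e-06, 1.340e-06]  ψ = [3, 2, 3, 2]  (obs o_4=3)
t=5: δ = [1.570e-07, 3.140e-07, 1.570e-07, 4.186e-07]  ψ = [2, 2, 2, 2]  (obs o_5=4)
backtrack: best end state = 3; path = [0, 3, 2, 3, 2, 3]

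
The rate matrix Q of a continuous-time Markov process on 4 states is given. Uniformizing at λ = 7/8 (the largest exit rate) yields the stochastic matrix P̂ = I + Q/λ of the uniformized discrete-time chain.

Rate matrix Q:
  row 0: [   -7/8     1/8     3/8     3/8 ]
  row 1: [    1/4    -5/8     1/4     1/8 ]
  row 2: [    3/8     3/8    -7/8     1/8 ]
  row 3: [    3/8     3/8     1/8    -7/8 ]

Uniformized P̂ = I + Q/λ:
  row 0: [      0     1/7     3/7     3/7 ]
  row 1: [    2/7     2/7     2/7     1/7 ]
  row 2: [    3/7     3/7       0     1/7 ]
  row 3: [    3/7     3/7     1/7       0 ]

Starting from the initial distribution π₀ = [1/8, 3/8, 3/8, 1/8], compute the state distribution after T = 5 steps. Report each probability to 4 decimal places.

π = [0.2733, 0.3107, 0.2267, 0.1893]

t=0: π = [0.1250, 0.3750, 0.3750, 0.1250]
t=1: π = [0.3214, 0.3393, 0.1786, 0.1607]
t=2: π = [0.2423, 0.2883, 0.2577, 0.2117]
t=3: π = [0.2835, 0.3181, 0.2165, 0.1819]
t=4: π = [0.2616, 0.3021, 0.2384, 0.1979]
t=5: π = [0.2733, 0.3107, 0.2267, 0.1893]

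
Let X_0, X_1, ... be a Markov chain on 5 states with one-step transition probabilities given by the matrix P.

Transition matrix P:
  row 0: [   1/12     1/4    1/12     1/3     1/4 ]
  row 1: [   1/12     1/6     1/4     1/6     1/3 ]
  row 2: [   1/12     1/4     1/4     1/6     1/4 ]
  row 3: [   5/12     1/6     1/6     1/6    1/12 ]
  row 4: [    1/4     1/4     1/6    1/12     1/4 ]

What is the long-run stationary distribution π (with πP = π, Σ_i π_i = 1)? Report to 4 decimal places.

Balance equations π_j = Σ_i π_i·P[i][j]:
  π_0 = 1/12·π_0 + 1/12·π_1 + 1/12·π_2 + 5/12·π_3 + 1/4·π_4
  π_1 = 1/4·π_0 + 1/6·π_1 + 1/4·π_2 + 1/6·π_3 + 1/4·π_4
  π_2 = 1/12·π_0 + 1/4·π_1 + 1/4·π_2 + 1/6·π_3 + 1/6·π_4
  π_3 = 1/3·π_0 + 1/6·π_1 + 1/6·π_2 + 1/6·π_3 + 1/12·π_4
  normalize: π_0 + π_1 + π_2 + π_3 + π_4 = 1
Solving the linear system gives exactly π = [51/280, 38/175, 37/200, 31/175, 167/700].

π = [0.1821, 0.2171, 0.1850, 0.1771, 0.2386]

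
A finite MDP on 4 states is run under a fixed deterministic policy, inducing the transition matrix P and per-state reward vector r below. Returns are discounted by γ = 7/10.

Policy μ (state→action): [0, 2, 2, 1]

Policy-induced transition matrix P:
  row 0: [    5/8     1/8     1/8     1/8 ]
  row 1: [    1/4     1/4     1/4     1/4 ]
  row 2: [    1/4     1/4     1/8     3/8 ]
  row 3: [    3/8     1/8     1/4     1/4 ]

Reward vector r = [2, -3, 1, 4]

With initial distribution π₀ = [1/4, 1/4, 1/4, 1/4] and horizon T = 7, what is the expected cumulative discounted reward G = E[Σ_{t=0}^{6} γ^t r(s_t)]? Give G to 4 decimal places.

t=0: π = [0.2500, 0.2500, 0.2500, 0.2500], E[r] = 1.0000, γ^t·E[r] = 1.000000, running G = 1.000000
t=1: π = [0.3750, 0.1875, 0.1875, 0.2500], E[r] = 1.3750, γ^t·E[r] = 0.962500, running G = 1.962500
t=2: π = [0.4219, 0.1719, 0.1797, 0.2266], E[r] = 1.4141, γ^t·E[r] = 0.692891, running G = 2.655391
t=3: π = [0.4365, 0.1689, 0.1748, 0.2197], E[r] = 1.4199, γ^t·E[r] = 0.487033, running G = 3.142424
t=4: π = [0.4412, 0.1680, 0.1736, 0.2173], E[r] = 1.4211, γ^t·E[r] = 0.341216, running G = 3.483640
t=5: π = [0.4426, 0.1677, 0.1732, 0.2166], E[r] = 1.4215, γ^t·E[r] = 0.238908, running G = 3.722548
t=6: π = [0.4430, 0.1676, 0.1730, 0.2163], E[r] = 1.4216, γ^t·E[r] = 0.167247, running G = 3.889795

G = 3.8898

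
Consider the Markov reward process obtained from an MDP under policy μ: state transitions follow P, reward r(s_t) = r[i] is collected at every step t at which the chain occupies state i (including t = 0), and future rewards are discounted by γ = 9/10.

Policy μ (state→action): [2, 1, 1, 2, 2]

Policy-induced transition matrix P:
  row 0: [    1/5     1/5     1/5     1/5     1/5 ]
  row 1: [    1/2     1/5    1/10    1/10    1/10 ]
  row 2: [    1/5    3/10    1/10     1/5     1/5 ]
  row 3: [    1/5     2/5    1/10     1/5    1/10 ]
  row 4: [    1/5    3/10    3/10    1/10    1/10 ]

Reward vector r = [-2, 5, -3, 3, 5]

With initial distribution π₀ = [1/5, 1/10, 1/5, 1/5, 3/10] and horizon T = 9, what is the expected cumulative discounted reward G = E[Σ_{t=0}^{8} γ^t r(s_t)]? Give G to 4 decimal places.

t=0: π = [0.2000, 0.1000, 0.2000, 0.2000, 0.3000], E[r] = 1.6000, γ^t·E[r] = 1.600000, running G = 1.600000
t=1: π = [0.2300, 0.2900, 0.1800, 0.1600, 0.1400], E[r] = 1.6300, γ^t·E[r] = 1.467000, running G = 3.067000
t=2: π = [0.2870, 0.2640, 0.1510, 0.1570, 0.1410], E[r] = 1.4690, γ^t·E[r] = 1.189890, running G = 4.256890
t=3: π = [0.2792, 0.2606, 0.1569, 0.1595, 0.1438], E[r] = 1.4714, γ^t·E[r] = 1.072651, running G = 5.329541
t=4: π = [0.2782, 0.2620, 0.1567, 0.1596, 0.1436], E[r] = 1.4802, γ^t·E[r] = 0.971146, running G = 6.300687
t=5: π = [0.2786, 0.2619, 0.1565, 0.1594, 0.1435], E[r] = 1.4787, γ^t·E[r] = 0.873133, running G = 7.173820
t=6: π = [0.2786, 0.2619, 0.1566, 0.1595, 0.1435], E[r] = 1.4786, γ^t·E[r] = 0.785767, running G = 7.959587
t=7: π = [0.2786, 0.2619, 0.1566, 0.1595, 0.1435], E[r] = 1.4786, γ^t·E[r] = 0.707221, running G = 8.666808
t=8: π = [0.2786, 0.2619, 0.1566, 0.1595, 0.1435], E[r] = 1.4786, γ^t·E[r] = 0.636497, running G = 9.303305

G = 9.3033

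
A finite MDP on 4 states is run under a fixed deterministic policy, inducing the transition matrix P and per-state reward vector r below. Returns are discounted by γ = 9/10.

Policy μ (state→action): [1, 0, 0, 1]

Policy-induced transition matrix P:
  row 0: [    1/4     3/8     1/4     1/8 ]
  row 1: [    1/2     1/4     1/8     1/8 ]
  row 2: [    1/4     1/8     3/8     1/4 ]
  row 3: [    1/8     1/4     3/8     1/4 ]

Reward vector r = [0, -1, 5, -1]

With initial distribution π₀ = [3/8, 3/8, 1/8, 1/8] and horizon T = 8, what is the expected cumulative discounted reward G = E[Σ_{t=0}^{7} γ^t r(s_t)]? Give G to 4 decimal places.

t=0: π = [0.3750, 0.3750, 0.1250, 0.1250], E[r] = 0.1250, γ^t·E[r] = 0.125000, running G = 0.125000
t=1: π = [0.3281, 0.2813, 0.2344, 0.1563], E[r] = 0.7344, γ^t·E[r] = 0.660938, running G = 0.785938
t=2: π = [0.3008, 0.2617, 0.2637, 0.1738], E[r] = 0.8828, γ^t·E[r] = 0.715078, running G = 1.501016
t=3: π = [0.2937, 0.2546, 0.2720, 0.1797], E[r] = 0.9255, γ^t·E[r] = 0.674717, running G = 2.175732
t=4: π = [0.2912, 0.2527, 0.2746, 0.1815], E[r] = 0.9390, γ^t·E[r] = 0.616055, running G = 2.791787
t=5: π = [0.2905, 0.2521, 0.2754, 0.1820], E[r] = 0.9430, γ^t·E[r] = 0.556846, running G = 3.348633
t=6: π = [0.2903, 0.2519, 0.2757, 0.1822], E[r] = 0.9443, γ^t·E[r] = 0.501833, running G = 3.850466
t=7: π = [0.2902, 0.2518, 0.2757, 0.1822], E[r] = 0.9447, γ^t·E[r] = 0.451834, running G = 4.302300

G = 4.3023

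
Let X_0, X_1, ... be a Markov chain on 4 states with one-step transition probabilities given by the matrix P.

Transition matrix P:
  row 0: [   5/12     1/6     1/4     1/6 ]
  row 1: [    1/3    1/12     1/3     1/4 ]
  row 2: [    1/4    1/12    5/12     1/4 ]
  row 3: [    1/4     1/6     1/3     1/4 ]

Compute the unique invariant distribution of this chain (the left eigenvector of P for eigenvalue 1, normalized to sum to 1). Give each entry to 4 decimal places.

Balance equations π_j = Σ_i π_i·P[i][j]:
  π_0 = 5/12·π_0 + 1/3·π_1 + 1/4·π_2 + 1/4·π_3
  π_1 = 1/6·π_0 + 1/12·π_1 + 1/12·π_2 + 1/6·π_3
  π_2 = 1/4·π_0 + 1/3·π_1 + 5/12·π_2 + 1/3·π_3
  normalize: π_0 + π_1 + π_2 + π_3 = 1
Solving the linear system gives exactly π = [447/1429, 183/1429, 479/1429, 320/1429].

π = [0.3128, 0.1281, 0.3352, 0.2239]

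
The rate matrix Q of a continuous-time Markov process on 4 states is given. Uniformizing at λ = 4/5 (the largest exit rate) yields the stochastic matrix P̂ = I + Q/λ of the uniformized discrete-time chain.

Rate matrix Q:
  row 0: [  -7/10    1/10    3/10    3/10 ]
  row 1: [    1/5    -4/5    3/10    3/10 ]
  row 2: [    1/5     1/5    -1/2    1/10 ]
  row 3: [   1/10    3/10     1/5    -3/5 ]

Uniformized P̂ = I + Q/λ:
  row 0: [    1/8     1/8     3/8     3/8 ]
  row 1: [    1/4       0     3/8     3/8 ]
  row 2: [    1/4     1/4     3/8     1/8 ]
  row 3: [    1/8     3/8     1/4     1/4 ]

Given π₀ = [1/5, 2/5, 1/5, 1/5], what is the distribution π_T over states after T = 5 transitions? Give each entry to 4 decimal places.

t=0: π = [0.2000, 0.4000, 0.2000, 0.2000]
t=1: π = [0.2000, 0.1500, 0.3500, 0.3000]
t=2: π = [0.1875, 0.2250, 0.3375, 0.2500]
t=3: π = [0.1953, 0.2016, 0.3438, 0.2594]
t=4: π = [0.1932, 0.2076, 0.3426, 0.2566]
t=5: π = [0.1938, 0.2060, 0.3429, 0.2573]

π = [0.1938, 0.2060, 0.3429, 0.2573]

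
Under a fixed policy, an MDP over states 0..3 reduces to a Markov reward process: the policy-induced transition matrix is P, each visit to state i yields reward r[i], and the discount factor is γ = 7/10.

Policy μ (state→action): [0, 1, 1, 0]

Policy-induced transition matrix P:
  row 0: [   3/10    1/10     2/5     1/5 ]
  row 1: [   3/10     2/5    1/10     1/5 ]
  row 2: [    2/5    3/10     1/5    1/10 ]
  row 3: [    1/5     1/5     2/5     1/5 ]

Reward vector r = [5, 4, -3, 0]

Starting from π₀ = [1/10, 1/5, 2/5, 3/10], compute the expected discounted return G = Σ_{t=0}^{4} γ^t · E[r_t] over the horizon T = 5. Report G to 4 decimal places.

t=0: π = [0.1000, 0.2000, 0.4000, 0.3000], E[r] = 0.1000, γ^t·E[r] = 0.100000, running G = 0.100000
t=1: π = [0.3100, 0.2700, 0.2600, 0.1600], E[r] = 1.8500, γ^t·E[r] = 1.295000, running G = 1.395000
t=2: π = [0.3100, 0.2490, 0.2670, 0.1740], E[r] = 1.7450, γ^t·E[r] = 0.855050, running G = 2.250050
t=3: π = [0.3093, 0.2455, 0.2719, 0.1733], E[r] = 1.7128, γ^t·E[r] = 0.587490, running G = 2.837540
t=4: π = [0.3099, 0.2454, 0.2720, 0.1728], E[r] = 1.7148, γ^t·E[r] = 0.411731, running G = 3.249271

G = 3.2493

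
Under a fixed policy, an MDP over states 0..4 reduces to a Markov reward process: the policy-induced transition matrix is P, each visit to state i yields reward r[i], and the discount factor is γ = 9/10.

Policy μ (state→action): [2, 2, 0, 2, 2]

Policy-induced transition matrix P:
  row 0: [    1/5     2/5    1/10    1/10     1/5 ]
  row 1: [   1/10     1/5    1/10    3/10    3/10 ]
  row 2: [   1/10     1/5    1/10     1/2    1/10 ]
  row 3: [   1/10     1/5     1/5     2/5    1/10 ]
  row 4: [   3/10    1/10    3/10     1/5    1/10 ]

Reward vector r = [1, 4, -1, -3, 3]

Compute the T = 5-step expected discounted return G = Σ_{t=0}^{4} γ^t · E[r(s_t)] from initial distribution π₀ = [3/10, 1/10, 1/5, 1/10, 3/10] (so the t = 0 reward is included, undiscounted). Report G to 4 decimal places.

t=0: π = [0.3000, 0.1000, 0.2000, 0.1000, 0.3000], E[r] = 1.1000, γ^t·E[r] = 1.100000, running G = 1.100000
t=1: π = [0.1900, 0.2300, 0.1700, 0.2600, 0.1500], E[r] = 0.6100, γ^t·E[r] = 0.549000, running G = 1.649000
t=2: π = [0.1490, 0.2230, 0.1560, 0.3070, 0.1650], E[r] = 0.4590, γ^t·E[r] = 0.371790, running G = 2.020790
t=3: π = [0.1479, 0.2133, 0.1637, 0.3156, 0.1595], E[r] = 0.3691, γ^t·E[r] = 0.269074, running G = 2.289864
t=4: π = [0.1467, 0.2136, 0.1635, 0.3188, 0.1575], E[r] = 0.3538, γ^t·E[r] = 0.232122, running G = 2.521986

G = 2.5220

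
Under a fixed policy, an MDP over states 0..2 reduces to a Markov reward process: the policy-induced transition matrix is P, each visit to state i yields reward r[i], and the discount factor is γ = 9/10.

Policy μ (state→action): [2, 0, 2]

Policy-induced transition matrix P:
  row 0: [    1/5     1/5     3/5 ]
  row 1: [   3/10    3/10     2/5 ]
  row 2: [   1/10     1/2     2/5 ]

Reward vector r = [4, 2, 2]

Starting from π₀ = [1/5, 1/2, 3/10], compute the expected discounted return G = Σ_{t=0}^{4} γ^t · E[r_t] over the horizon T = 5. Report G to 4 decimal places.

G = 9.8277

t=0: π = [0.2000, 0.5000, 0.3000], E[r] = 2.4000, γ^t·E[r] = 2.400000, running G = 2.400000
t=1: π = [0.2200, 0.3400, 0.4400], E[r] = 2.4400, γ^t·E[r] = 2.196000, running G = 4.596000
t=2: π = [0.1900, 0.3660, 0.4440], E[r] = 2.3800, γ^t·E[r] = 1.927800, running G = 6.523800
t=3: π = [0.1922, 0.3698, 0.4380], E[r] = 2.3844, γ^t·E[r] = 1.738228, running G = 8.262028
t=4: π = [0.1932, 0.3684, 0.4384], E[r] = 2.3864, γ^t·E[r] = 1.565691, running G = 9.827718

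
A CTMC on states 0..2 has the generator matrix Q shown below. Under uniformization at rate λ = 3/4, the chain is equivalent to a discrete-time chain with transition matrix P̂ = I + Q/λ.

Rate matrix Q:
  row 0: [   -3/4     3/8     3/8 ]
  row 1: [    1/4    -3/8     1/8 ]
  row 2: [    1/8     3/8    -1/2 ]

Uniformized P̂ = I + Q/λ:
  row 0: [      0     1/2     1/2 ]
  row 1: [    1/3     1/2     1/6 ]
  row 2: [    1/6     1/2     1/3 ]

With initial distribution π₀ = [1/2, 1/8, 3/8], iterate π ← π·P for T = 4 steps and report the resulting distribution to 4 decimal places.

π = [0.2148, 0.5000, 0.2852]

t=0: π = [0.5000, 0.1250, 0.3750]
t=1: π = [0.1042, 0.5000, 0.3958]
t=2: π = [0.2326, 0.5000, 0.2674]
t=3: π = [0.2112, 0.5000, 0.2888]
t=4: π = [0.2148, 0.5000, 0.2852]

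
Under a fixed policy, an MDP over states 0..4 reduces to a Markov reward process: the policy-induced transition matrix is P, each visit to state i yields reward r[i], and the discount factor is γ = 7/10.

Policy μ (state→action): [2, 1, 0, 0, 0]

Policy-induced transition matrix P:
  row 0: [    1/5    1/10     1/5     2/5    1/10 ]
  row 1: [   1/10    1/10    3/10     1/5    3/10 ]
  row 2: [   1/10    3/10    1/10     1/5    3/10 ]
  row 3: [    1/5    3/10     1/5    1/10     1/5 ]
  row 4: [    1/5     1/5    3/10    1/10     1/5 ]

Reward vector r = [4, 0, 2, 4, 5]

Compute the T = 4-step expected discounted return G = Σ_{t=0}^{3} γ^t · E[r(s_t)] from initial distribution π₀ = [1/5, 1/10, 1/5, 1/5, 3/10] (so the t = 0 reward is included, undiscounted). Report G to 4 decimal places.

t=0: π = [0.2000, 0.1000, 0.2000, 0.2000, 0.3000], E[r] = 3.5000, γ^t·E[r] = 3.500000, running G = 3.500000
t=1: π = [0.1700, 0.2100, 0.2200, 0.1900, 0.2100], E[r] = 2.9300, γ^t·E[r] = 2.051000, running G = 5.551000
t=2: π = [0.1570, 0.2030, 0.2200, 0.1940, 0.2260], E[r] = 2.9740, γ^t·E[r] = 1.457260, running G = 7.008260
t=3: π = [0.1577, 0.2054, 0.2209, 0.1894, 0.2266], E[r] = 2.9632, γ^t·E[r] = 1.016378, running G = 8.024638

G = 8.0246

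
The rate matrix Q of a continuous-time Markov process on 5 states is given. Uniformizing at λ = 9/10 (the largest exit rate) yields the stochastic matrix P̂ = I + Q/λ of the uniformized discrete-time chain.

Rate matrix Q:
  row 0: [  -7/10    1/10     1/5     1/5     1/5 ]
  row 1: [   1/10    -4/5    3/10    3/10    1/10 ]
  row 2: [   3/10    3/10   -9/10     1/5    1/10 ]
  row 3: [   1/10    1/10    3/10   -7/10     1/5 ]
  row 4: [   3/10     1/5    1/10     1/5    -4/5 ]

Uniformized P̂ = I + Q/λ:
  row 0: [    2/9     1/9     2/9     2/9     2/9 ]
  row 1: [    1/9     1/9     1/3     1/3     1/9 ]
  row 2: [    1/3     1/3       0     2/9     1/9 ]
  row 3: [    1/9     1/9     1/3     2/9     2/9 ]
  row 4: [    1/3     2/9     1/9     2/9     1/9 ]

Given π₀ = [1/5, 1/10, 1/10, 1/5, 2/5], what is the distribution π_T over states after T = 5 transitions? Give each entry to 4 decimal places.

π = [0.2168, 0.1748, 0.2048, 0.2416, 0.1620]

t=0: π = [0.2000, 0.1000, 0.1000, 0.2000, 0.4000]
t=1: π = [0.2444, 0.1778, 0.1889, 0.2333, 0.1556]
t=2: π = [0.2148, 0.1704, 0.2086, 0.2420, 0.1642]
t=3: π = [0.2178, 0.1757, 0.2034, 0.2412, 0.1619]
t=4: π = [0.2165, 0.1743, 0.2053, 0.2417, 0.1621]
t=5: π = [0.2168, 0.1748, 0.2048, 0.2416, 0.1620]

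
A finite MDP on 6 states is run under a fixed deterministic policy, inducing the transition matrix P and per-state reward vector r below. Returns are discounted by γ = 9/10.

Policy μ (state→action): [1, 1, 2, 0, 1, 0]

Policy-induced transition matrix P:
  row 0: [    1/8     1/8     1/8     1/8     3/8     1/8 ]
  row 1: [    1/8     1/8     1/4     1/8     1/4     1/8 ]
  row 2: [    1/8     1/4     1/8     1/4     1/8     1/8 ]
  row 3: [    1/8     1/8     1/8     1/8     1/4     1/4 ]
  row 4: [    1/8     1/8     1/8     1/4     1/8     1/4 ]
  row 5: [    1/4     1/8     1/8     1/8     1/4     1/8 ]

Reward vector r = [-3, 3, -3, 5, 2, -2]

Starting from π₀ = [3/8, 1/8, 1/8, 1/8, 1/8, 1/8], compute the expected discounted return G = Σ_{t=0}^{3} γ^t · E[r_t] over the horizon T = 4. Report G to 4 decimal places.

t=0: π = [0.3750, 0.1250, 0.1250, 0.1250, 0.1250, 0.1250], E[r] = -0.5000, γ^t·E[r] = -0.500000, running G = -0.500000
t=1: π = [0.1406, 0.1406, 0.1406, 0.1563, 0.2656, 0.1563], E[r] = 0.5781, γ^t·E[r] = 0.520313, running G = 0.020313
t=2: π = [0.1445, 0.1426, 0.1426, 0.1758, 0.2168, 0.1777], E[r] = 0.5234, γ^t·E[r] = 0.423984, running G = 0.444297
t=3: π = [0.1472, 0.1428, 0.1428, 0.1699, 0.2231, 0.1741], E[r] = 0.5061, γ^t·E[r] = 0.368949, running G = 0.813246

G = 0.8132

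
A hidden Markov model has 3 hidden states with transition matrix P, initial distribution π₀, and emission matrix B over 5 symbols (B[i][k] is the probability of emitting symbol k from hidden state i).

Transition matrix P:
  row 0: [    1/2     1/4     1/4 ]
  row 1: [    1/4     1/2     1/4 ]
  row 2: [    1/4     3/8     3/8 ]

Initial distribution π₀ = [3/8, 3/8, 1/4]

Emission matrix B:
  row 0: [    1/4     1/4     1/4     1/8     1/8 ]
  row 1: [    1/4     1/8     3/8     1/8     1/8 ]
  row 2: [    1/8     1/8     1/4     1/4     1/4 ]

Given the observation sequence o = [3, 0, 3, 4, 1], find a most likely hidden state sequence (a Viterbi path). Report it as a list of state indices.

t=0: δ = [4.688e-02, 4.688e-02, 6.250e-02]  (obs o_0=3)
t=1: δ = [5.859e-03, 5.859e-03, 2.930e-03]  ψ = [0, 1, 2]  (obs o_1=0)
t=2: δ = [3.662e-04, 3.662e-04, 3.662e-04]  ψ = [0, 1, 0]  (obs o_2=3)
t=3: δ = [2.289e-05, 2.289e-05, 3.433e-05]  ψ = [0, 1, 2]  (obs o_3=4)
t=4: δ = [2.861e-06, 1.609e-06, 1.609e-06]  ψ = [0, 2, 2]  (obs o_4=1)
backtrack: best end state = 0; path = [0, 0, 0, 0, 0]

path = [0, 0, 0, 0, 0]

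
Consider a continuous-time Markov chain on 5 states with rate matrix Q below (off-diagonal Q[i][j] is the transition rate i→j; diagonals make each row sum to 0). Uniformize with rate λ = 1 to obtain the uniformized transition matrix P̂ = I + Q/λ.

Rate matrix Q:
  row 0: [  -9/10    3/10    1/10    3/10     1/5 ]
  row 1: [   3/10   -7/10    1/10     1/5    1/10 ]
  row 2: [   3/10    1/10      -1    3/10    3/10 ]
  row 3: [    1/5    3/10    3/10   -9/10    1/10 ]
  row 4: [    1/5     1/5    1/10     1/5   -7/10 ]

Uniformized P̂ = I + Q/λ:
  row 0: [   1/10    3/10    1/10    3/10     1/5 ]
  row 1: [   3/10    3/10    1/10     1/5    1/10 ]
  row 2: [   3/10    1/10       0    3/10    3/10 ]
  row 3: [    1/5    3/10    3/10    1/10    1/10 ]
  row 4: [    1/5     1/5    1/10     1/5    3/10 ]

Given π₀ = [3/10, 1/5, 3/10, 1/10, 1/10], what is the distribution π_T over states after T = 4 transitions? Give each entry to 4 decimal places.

t=0: π = [0.3000, 0.2000, 0.3000, 0.1000, 0.1000]
t=1: π = [0.2200, 0.2300, 0.0900, 0.2500, 0.2100]
t=2: π = [0.2100, 0.2610, 0.1410, 0.2060, 0.1820]
t=3: π = [0.2192, 0.2536, 0.1271, 0.2145, 0.1856]
t=4: π = [0.2162, 0.2560, 0.1302, 0.2132, 0.1845]

π = [0.2162, 0.2560, 0.1302, 0.2132, 0.1845]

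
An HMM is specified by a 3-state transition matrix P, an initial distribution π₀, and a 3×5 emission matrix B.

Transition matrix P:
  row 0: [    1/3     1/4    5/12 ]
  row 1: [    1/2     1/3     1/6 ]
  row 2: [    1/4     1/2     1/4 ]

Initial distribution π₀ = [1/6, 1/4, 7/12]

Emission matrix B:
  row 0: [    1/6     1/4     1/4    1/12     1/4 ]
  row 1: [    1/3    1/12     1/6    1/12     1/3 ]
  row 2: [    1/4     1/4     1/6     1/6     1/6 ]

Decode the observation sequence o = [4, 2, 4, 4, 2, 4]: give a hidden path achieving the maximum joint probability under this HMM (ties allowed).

path = [2, 1, 1, 0, 2, 1]

t=0: δ = [4.167e-02, 8.333e-02, 9.722e-02]  (obs o_0=4)
t=1: δ = [1.042e-02, 8.102e-03, 4.051e-03]  ψ = [1, 2, 2]  (obs o_1=2)
t=2: δ = [1.013e-03, 9.002e-04, 7.234e-04]  ψ = [1, 1, 0]  (obs o_2=4)
t=3: δ = [1.125e-04, 1.206e-04, 7.033e-05]  ψ = [1, 2, 0]  (obs o_3=4)
t=4: δ = [1.507e-05, 6.698e-06, 7.814e-06]  ψ = [1, 1, 0]  (obs o_4=2)
t=5: δ = [1.256e-06, 1.302e-06, 1.047e-06]  ψ = [0, 2, 0]  (obs o_5=4)
backtrack: best end state = 1; path = [2, 1, 1, 0, 2, 1]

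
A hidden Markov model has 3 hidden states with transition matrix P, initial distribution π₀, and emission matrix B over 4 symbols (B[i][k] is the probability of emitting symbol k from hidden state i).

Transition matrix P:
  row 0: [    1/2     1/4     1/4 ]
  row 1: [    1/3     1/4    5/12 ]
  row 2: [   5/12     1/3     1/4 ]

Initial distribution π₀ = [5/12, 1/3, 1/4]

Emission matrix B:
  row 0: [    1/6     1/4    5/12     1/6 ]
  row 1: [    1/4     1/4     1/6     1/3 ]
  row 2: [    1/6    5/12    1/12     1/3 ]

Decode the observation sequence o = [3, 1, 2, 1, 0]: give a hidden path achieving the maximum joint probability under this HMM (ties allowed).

path = [1, 2, 0, 0, 0]

t=0: δ = [6.944e-02, 1.111e-01, 8.333e-02]  (obs o_0=3)
t=1: δ = [9.259e-03, 6.944e-03, 1.929e-02]  ψ = [1, 1, 1]  (obs o_1=1)
t=2: δ = [3.349e-03, 1.072e-03, 4.019e-04]  ψ = [2, 2, 2]  (obs o_2=2)
t=3: δ = [4.186e-04, 2.093e-04, 3.489e-04]  ψ = [0, 0, 0]  (obs o_3=1)
t=4: δ = [3.489e-05, 2.907e-05, 1.744e-05]  ψ = [0, 2, 0]  (obs o_4=0)
backtrack: best end state = 0; path = [1, 2, 0, 0, 0]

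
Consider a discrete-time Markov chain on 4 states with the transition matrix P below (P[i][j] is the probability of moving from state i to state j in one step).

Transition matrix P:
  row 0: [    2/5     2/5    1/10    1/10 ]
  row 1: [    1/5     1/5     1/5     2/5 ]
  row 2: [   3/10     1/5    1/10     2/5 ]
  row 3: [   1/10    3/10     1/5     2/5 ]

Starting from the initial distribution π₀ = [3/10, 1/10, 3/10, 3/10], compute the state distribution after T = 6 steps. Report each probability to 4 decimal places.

t=0: π = [0.3000, 0.1000, 0.3000, 0.3000]
t=1: π = [0.2600, 0.2900, 0.1400, 0.3100]
t=2: π = [0.2350, 0.2830, 0.1600, 0.3220]
t=3: π = [0.2308, 0.2792, 0.1605, 0.3295]
t=4: π = [0.2293, 0.2791, 0.1609, 0.3308]
t=5: π = [0.2289, 0.2789, 0.1610, 0.3312]
t=6: π = [0.2287, 0.2789, 0.1610, 0.3313]

π = [0.2287, 0.2789, 0.1610, 0.3313]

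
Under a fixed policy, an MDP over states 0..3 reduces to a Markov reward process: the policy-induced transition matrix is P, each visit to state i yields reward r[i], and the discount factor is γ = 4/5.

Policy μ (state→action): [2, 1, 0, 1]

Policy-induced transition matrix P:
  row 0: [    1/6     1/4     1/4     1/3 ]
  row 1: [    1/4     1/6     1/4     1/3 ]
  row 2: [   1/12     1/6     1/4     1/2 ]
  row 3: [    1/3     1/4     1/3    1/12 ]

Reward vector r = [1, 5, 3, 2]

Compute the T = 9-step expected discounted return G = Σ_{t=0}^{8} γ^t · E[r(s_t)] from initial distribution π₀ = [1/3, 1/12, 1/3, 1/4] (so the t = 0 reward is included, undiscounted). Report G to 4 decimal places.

G = 11.2401

t=0: π = [0.3333, 0.0833, 0.3333, 0.2500], E[r] = 2.2500, γ^t·E[r] = 2.250000, running G = 2.250000
t=1: π = [0.1875, 0.2153, 0.2708, 0.3264], E[r] = 2.7292, γ^t·E[r] = 2.183333, running G = 4.433333
t=2: π = [0.2164, 0.2095, 0.2772, 0.2969], E[r] = 2.6892, γ^t·E[r] = 1.721111, running G = 6.154444
t=3: π = [0.2105, 0.2094, 0.2747, 0.3053], E[r] = 2.6926, γ^t·E[r] = 1.378593, running G = 7.533037
t=4: π = [0.2121, 0.2097, 0.2754, 0.3028], E[r] = 2.6923, γ^t·E[r] = 1.102760, running G = 8.635798
t=5: π = [0.2116, 0.2096, 0.2752, 0.3035], E[r] = 2.6923, γ^t·E[r] = 0.882216, running G = 9.518013
t=6: π = [0.2118, 0.2096, 0.2753, 0.3033], E[r] = 2.6923, γ^t·E[r] = 0.705772, running G = 10.223786
t=7: π = [0.2117, 0.2096, 0.2753, 0.3034], E[r] = 2.6923, γ^t·E[r] = 0.564618, running G = 10.788404
t=8: π = [0.2118, 0.2096, 0.2753, 0.3034], E[r] = 2.6923, γ^t·E[r] = 0.451694, running G = 11.240098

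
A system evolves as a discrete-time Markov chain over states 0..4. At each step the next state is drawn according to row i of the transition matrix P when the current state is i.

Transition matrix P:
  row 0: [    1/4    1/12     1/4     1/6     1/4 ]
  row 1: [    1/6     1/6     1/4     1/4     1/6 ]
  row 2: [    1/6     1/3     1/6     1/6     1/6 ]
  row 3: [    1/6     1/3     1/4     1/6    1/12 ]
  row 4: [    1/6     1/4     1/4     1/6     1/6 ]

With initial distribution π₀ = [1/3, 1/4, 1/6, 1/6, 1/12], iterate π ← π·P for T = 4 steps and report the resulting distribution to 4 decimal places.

π = [0.1818, 0.2349, 0.2308, 0.1862, 0.1663]

t=0: π = [0.3333, 0.2500, 0.1667, 0.1667, 0.0833]
t=1: π = [0.1944, 0.2014, 0.2361, 0.1875, 0.1806]
t=2: π = [0.1829, 0.2361, 0.2303, 0.1834, 0.1672]
t=3: π = [0.1819, 0.2343, 0.2308, 0.1863, 0.1666]
t=4: π = [0.1818, 0.2349, 0.2308, 0.1862, 0.1663]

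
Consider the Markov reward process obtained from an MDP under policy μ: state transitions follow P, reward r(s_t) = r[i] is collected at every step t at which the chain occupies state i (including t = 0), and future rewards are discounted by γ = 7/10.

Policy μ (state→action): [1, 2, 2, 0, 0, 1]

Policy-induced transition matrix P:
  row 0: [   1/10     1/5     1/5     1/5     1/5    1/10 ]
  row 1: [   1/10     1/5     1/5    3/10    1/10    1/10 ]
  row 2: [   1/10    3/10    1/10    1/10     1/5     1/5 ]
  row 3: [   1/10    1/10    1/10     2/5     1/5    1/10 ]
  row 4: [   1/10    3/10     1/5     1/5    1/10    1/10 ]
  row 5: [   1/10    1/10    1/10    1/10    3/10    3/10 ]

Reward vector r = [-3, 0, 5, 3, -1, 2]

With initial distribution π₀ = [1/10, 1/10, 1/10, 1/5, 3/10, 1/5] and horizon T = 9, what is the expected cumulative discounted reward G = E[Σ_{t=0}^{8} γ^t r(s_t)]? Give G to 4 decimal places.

G = 3.6459

t=0: π = [0.1000, 0.1000, 0.1000, 0.2000, 0.3000, 0.2000], E[r] = 0.9000, γ^t·E[r] = 0.900000, running G = 0.900000
t=1: π = [0.1000, 0.2000, 0.1500, 0.2200, 0.1800, 0.1500], E[r] = 1.2300, γ^t·E[r] = 0.861000, running G = 1.761000
t=2: π = [0.1000, 0.1960, 0.1480, 0.2340, 0.1770, 0.1450], E[r] = 1.2550, γ^t·E[r] = 0.614950, running G = 2.375950
t=3: π = [0.1000, 0.1946, 0.1473, 0.2371, 0.1772, 0.1438], E[r] = 1.2582, γ^t·E[r] = 0.431563, running G = 2.807513
t=4: π = [0.1000, 0.1944, 0.1472, 0.2378, 0.1772, 0.1435], E[r] = 1.2590, γ^t·E[r] = 0.302283, running G = 3.109796
t=5: π = [0.1000, 0.1943, 0.1472, 0.2379, 0.1772, 0.1434], E[r] = 1.2592, γ^t·E[r] = 0.211632, running G = 3.321428
t=6: π = [0.1000, 0.1943, 0.1472, 0.2380, 0.1772, 0.1434], E[r] = 1.2592, γ^t·E[r] = 0.148148, running G = 3.469576
t=7: π = [0.1000, 0.1943, 0.1471, 0.2380, 0.1772, 0.1434], E[r] = 1.2592, γ^t·E[r] = 0.103704, running G = 3.573280
t=8: π = [0.1000, 0.1943, 0.1471, 0.2380, 0.1772, 0.1434], E[r] = 1.2592, γ^t·E[r] = 0.072593, running G = 3.645873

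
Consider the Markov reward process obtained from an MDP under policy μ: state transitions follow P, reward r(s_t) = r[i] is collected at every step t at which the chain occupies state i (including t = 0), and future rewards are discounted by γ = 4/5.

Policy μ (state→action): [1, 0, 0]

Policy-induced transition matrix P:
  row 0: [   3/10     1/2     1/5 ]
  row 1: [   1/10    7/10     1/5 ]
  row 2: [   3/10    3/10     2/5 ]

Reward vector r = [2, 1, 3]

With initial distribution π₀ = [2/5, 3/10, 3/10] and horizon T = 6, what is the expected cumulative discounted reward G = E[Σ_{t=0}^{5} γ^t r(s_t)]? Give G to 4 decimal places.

G = 6.6090

t=0: π = [0.4000, 0.3000, 0.3000], E[r] = 2.0000, γ^t·E[r] = 2.000000, running G = 2.000000
t=1: π = [0.2400, 0.5000, 0.2600], E[r] = 1.7600, γ^t·E[r] = 1.408000, running G = 3.408000
t=2: π = [0.2000, 0.5480, 0.2520], E[r] = 1.7040, γ^t·E[r] = 1.090560, running G = 4.498560
t=3: π = [0.1904, 0.5592, 0.2504], E[r] = 1.6912, γ^t·E[r] = 0.865894, running G = 5.364454
t=4: π = [0.1882, 0.5618, 0.2501], E[r] = 1.6883, γ^t·E[r] = 0.691536, running G = 6.055990
t=5: π = [0.1876, 0.5623, 0.2500], E[r] = 1.6877, γ^t·E[r] = 0.553019, running G = 6.609009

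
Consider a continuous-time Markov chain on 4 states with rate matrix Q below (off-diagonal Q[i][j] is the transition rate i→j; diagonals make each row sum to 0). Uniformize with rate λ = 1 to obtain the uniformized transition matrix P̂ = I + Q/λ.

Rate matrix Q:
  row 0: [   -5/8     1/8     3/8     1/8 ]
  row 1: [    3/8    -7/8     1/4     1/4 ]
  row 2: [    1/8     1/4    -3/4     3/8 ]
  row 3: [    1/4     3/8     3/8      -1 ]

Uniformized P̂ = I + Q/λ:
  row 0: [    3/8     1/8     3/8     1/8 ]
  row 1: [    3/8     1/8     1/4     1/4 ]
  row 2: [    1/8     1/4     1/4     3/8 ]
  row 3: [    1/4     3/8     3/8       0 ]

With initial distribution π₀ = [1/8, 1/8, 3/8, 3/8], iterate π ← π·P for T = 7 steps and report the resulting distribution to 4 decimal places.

t=0: π = [0.1250, 0.1250, 0.3750, 0.3750]
t=1: π = [0.2344, 0.2656, 0.3125, 0.1875]
t=2: π = [0.2734, 0.2109, 0.3027, 0.2129]
t=3: π = [0.2727, 0.2161, 0.3108, 0.2004]
t=4: π = [0.2722, 0.2140, 0.3091, 0.2047]
t=5: π = [0.2721, 0.2148, 0.3096, 0.2034]
t=6: π = [0.2722, 0.2146, 0.3094, 0.2038]
t=7: π = [0.2722, 0.2146, 0.3095, 0.2037]

π = [0.2722, 0.2146, 0.3095, 0.2037]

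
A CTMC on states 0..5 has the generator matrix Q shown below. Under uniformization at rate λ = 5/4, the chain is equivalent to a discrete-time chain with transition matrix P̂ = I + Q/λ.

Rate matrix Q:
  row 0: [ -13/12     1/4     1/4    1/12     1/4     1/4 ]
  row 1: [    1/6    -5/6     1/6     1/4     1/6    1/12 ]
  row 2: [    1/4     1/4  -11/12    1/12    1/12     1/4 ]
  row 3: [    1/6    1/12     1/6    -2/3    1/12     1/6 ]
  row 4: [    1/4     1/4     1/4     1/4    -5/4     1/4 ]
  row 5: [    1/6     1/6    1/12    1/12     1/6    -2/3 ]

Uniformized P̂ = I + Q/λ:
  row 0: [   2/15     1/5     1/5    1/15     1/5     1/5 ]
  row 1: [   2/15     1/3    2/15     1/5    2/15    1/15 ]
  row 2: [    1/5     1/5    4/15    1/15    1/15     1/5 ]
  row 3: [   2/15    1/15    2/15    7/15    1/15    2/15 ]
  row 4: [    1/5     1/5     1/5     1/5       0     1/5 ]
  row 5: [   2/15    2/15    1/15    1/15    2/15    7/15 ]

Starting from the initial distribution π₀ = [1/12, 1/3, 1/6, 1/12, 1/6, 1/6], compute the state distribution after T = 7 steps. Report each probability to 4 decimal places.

t=0: π = [0.0833, 0.3333, 0.1667, 0.0833, 0.1667, 0.1667]
t=1: π = [0.1556, 0.2222, 0.1611, 0.1667, 0.1000, 0.1944]
t=2: π = [0.1507, 0.1944, 0.1589, 0.1763, 0.1085, 0.2111]
t=3: π = [0.1512, 0.1883, 0.1577, 0.1776, 0.1066, 0.2186]
t=4: π = [0.1510, 0.1869, 0.1570, 0.1770, 0.1068, 0.2213]
t=5: π = [0.1509, 0.1866, 0.1567, 0.1766, 0.1069, 0.2223]
t=6: π = [0.1509, 0.1865, 0.1566, 0.1764, 0.1069, 0.2226]
t=7: π = [0.1509, 0.1865, 0.1566, 0.1764, 0.1069, 0.2227]

π = [0.1509, 0.1865, 0.1566, 0.1764, 0.1069, 0.2227]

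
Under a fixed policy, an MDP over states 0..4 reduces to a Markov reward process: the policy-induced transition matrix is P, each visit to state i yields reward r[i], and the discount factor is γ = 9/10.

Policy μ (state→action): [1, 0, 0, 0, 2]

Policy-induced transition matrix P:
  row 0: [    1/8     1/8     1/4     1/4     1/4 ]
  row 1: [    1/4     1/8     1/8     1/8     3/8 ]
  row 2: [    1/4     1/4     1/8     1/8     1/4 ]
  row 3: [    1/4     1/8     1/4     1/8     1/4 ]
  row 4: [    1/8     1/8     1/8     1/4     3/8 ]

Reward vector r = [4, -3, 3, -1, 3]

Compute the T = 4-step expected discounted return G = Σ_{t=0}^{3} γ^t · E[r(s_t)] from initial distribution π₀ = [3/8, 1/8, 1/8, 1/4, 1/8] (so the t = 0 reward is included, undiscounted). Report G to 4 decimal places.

t=0: π = [0.3750, 0.1250, 0.1250, 0.2500, 0.1250], E[r] = 1.6250, γ^t·E[r] = 1.625000, running G = 1.625000
t=1: π = [0.1875, 0.1406, 0.2031, 0.1875, 0.2813], E[r] = 1.5938, γ^t·E[r] = 1.434375, running G = 3.059375
t=2: π = [0.1914, 0.1504, 0.1719, 0.1836, 0.3027], E[r] = 1.5547, γ^t·E[r] = 1.259297, running G = 4.318672
t=3: π = [0.1882, 0.1465, 0.1719, 0.1868, 0.3066], E[r] = 1.5623, γ^t·E[r] = 1.138885, running G = 5.457556

G = 5.4576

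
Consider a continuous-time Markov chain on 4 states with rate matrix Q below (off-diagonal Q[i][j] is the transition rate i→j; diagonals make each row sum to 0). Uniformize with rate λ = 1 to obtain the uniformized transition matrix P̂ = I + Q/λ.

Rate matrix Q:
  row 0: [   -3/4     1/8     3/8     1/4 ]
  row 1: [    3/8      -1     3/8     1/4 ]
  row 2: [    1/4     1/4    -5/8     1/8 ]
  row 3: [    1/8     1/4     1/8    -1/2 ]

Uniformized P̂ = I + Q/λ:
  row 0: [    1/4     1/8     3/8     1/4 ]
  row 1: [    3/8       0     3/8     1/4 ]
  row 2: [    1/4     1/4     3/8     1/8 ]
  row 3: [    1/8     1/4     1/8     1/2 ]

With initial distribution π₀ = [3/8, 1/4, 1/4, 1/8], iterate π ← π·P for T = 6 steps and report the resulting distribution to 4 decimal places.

t=0: π = [0.3750, 0.2500, 0.2500, 0.1250]
t=1: π = [0.2656, 0.1406, 0.3438, 0.2500]
t=2: π = [0.2363, 0.1816, 0.3125, 0.2695]
t=3: π = [0.2390, 0.1750, 0.3076, 0.2783]
t=4: π = [0.2371, 0.1764, 0.3054, 0.2811]
t=5: π = [0.2369, 0.1763, 0.3047, 0.2821]
t=6: π = [0.2368, 0.1763, 0.3045, 0.2824]

π = [0.2368, 0.1763, 0.3045, 0.2824]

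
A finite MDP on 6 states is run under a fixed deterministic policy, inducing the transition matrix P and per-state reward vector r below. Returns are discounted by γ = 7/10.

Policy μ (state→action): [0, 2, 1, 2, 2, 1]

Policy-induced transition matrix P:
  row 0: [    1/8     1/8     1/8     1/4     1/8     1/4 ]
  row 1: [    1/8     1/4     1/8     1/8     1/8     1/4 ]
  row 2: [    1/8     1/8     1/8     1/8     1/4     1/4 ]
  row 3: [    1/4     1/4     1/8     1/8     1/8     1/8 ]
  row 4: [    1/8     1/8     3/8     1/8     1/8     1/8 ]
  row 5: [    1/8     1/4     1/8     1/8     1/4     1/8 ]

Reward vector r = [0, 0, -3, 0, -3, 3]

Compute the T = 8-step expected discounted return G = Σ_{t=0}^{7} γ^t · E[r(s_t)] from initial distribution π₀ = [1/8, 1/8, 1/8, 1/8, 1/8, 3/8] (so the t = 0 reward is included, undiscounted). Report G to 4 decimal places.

t=0: π = [0.1250, 0.1250, 0.1250, 0.1250, 0.1250, 0.3750], E[r] = 0.3750, γ^t·E[r] = 0.375000, running G = 0.375000
t=1: π = [0.1406, 0.2031, 0.1563, 0.1406, 0.1875, 0.1719], E[r] = -0.5156, γ^t·E[r] = -0.360938, running G = 0.014063
t=2: π = [0.1426, 0.1895, 0.1719, 0.1426, 0.1660, 0.1875], E[r] = -0.4512, γ^t·E[r] = -0.221074, running G = -0.207012
t=3: π = [0.1428, 0.1899, 0.1665, 0.1428, 0.1699, 0.1880], E[r] = -0.4453, γ^t·E[r] = -0.152742, running G = -0.359754
t=4: π = [0.1429, 0.1901, 0.1675, 0.1429, 0.1693, 0.1874], E[r] = -0.4482, γ^t·E[r] = -0.107601, running G = -0.467355
t=5: π = [0.1429, 0.1900, 0.1673, 0.1429, 0.1694, 0.1876], E[r] = -0.4474, γ^t·E[r] = -0.075196, running G = -0.542551
t=6: π = [0.1429, 0.1901, 0.1673, 0.1429, 0.1694, 0.1875], E[r] = -0.4475, γ^t·E[r] = -0.052650, running G = -0.595200
t=7: π = [0.1429, 0.1901, 0.1673, 0.1429, 0.1694, 0.1875], E[r] = -0.4475, γ^t·E[r] = -0.036854, running G = -0.632054

G = -0.6321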